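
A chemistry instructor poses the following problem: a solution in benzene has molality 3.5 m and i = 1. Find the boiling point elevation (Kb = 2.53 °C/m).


ΔTb = Kb × m × i
= 2.53 × 3.5 × 1
= 8.855 °C

8.855 °C


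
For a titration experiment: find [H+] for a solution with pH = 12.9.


[H+] = 10^(-pH) = 10^(-12.9)
= 1.26×10^-13 M

1.26×10^-13 M


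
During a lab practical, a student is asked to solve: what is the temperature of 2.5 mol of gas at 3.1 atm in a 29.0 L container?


PV = nRT  (R = 0.08206 L·atm/(mol·K))
T = PV/(nR) = 3.1×29.0/(2.5×0.08206)
= 89.90/0.205150
= 438.22 K

438.22 K


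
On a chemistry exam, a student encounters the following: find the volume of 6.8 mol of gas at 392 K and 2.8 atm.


PV = nRT  (R = 0.08206 L·atm/(mol·K))
V = nRT/P = 6.8×0.08206×392/2.8
= 78.121 L

78.121 L


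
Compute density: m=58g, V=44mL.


ρ = mass/volume
= 58/44
= 1.318 g/mL

1.318 g/mL


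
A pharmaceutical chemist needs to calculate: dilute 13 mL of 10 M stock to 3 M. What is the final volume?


C1V1 = C2V2
10 × 13 = 3 × V2
V2 = 130/3 = 43.33 mL

43.33 mL


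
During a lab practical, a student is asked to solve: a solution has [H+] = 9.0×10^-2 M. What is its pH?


pH = -log10([H+]) = -log10(9.0×10^-2)
= 2 - log10(9.0)
= 2 - 0.95
= 1.05

1.05


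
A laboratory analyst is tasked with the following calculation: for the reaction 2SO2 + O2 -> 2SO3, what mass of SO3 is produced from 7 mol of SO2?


Mole ratio SO3:SO2 = 2:2
n(SO3) = 7 × 2/2 = 7.000 mol
mass = 7.000 × 80.07 = 560.49 g

560.49 g


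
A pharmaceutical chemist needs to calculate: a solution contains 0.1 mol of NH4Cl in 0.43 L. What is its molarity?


M = n/V = 0.1/0.43 = 0.233 mol/L

0.233 M


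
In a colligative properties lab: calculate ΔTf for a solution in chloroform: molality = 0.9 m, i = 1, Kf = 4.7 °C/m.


ΔTf = Kf × m × i
= 4.7 × 0.9 × 1
= 4.23 °C

4.23 °C


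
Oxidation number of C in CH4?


x + 4(+1) = 0, so x = -4
Oxidation number: -4

-4


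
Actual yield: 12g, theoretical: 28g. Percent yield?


% yield = actual/theoretical × 100
= 12/28 × 100
= 42.86%

42.86%


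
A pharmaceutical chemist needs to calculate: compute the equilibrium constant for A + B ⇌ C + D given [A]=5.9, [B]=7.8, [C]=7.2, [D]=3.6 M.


Kc = [C][D]/([A][B])
= (7.2^1 × 3.6^1)/(5.9^1 × 7.8^1)
= 25.92/46.02
= 0.5632

0.5632


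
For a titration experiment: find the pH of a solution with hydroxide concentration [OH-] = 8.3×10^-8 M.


pOH = -log10([OH-]) = -log10(8.3×10^-8)
= 8 - log10(8.3) = 7.08
pH = 14 - pOH = 14 - 7.08 = 6.92

6.92


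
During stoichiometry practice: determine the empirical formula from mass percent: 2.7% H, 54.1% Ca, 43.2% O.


Assume 100 g sample. Moles of each element:
  H: 2.7/1.008 = 2.679 mol
  Ca: 54.1/40.08 = 1.35 mol
  O: 43.2/16.0 = 2.7 mol
Divide by smallest (1.35):
  H: 2.679/1.35 = 1.98
  Ca: 1.35/1.35 = 1.0
  O: 2.7/1.35 = 2.0
Empirical formula: CaO2H2

CaO2H2


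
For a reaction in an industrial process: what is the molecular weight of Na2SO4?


M(Na2SO4) = 2×22.99 + 1×32.07 + 4×16.0
= 45.98 + 32.07 + 64.0
= 142.05 g/mol

142.05 g/mol


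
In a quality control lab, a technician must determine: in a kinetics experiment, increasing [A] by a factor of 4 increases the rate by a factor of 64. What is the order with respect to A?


rate ∝ [A]^n
4^n = 64 → n = 3
Order in A: 3

3


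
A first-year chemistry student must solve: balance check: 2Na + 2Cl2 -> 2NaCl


Equation: 2Na + 2Cl2 -> 2NaCl
Check atoms: Cl: 4≠2, Na: 2=2
Not balanced

No, not balanced


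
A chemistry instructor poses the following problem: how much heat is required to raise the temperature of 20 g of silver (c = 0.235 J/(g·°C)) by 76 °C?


q = mcΔT = 20 × 0.235 × 76
= 357.20 J

357.20 J


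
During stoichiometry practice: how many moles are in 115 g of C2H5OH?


M(C2H5OH) = 46.07 g/mol
n = mass/M = 115/46.07 = 2.4962 mol

2.4962 mol


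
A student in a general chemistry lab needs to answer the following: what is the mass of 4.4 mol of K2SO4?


M(K2SO4) = 174.27 g/mol
mass = n × M = 4.4 × 174.27 = 766.79 g

766.79 g


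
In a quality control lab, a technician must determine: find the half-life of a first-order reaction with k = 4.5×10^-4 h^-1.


t½ = ln2/k = 0.693147/(4.5×10^-4 h^-1)
= 1540 h

1540 h


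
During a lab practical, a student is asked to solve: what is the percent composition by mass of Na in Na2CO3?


M(Na2CO3) = 2×22.99 + 1×12.01 + 3×16.0 = 105.99 g/mol
Mass of Na = 2 × 22.99 = 45.98 g/mol
% Na = 45.98/105.99 × 100 = 43.38%

43.38%


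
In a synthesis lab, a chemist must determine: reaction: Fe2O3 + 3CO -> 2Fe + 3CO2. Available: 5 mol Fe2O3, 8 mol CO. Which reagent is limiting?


Mole ratio available / coefficient:
  Fe2O3: 5/1 = 5.000
  CO: 8/3 = 2.667
Smaller ratio is limiting.

CO


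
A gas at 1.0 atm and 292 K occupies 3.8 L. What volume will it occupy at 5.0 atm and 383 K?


P1V1/T1 = P2V2/T2
V2 = P1V1T2/(T1P2)
= 1.0×3.8×383/(292×5.0)
= 0.997 L

0.997 L


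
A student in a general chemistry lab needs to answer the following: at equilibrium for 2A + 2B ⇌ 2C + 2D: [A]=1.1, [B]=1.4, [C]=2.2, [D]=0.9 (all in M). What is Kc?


Kc = [C]^2[D]^2/([A]^2[B]^2)
= (2.2^2 × 0.9^2)/(1.1^2 × 1.4^2)
= 3.9204/2.3716
= 1.653

1.653


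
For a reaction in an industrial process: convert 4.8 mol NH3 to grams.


M(NH3) = 17.03 g/mol
mass = n × M = 4.8 × 17.03 = 81.74 g

81.74 g


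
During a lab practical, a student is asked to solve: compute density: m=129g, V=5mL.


ρ = mass/volume
= 129/5
= 25.8 g/mL

25.8 g/mL


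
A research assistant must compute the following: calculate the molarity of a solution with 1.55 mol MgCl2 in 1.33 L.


M = n/V = 1.55/1.33 = 1.165 mol/L

1.165 M


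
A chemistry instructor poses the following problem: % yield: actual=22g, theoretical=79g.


% yield = actual/theoretical × 100
= 22/79 × 100
= 27.85%

27.85%


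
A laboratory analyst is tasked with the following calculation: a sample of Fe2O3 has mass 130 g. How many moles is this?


M(Fe2O3) = 159.7 g/mol
n = mass/M = 130/159.7 = 0.814 mol

0.814 mol


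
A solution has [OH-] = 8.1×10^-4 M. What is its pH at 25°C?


pOH = -log10([OH-]) = -log10(8.1×10^-4)
= 4 - log10(8.1) = 3.09
pH = 14 - pOH = 14 - 3.09 = 10.91

10.91


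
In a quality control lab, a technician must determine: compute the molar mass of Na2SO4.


M(Na2SO4) = 2×22.99 + 1×32.07 + 4×16.0
= 45.98 + 32.07 + 64.0
= 142.05 g/mol

142.05 g/mol


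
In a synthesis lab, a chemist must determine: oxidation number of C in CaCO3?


(+2) + x + 3(-2) = 0, so x = +4
Oxidation number: +4

+4


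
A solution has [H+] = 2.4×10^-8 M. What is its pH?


pH = -log10([H+]) = -log10(2.4×10^-8)
= 8 - log10(2.4)
= 8 - 0.38
= 7.62

7.62


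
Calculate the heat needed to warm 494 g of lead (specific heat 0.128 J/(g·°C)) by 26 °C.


q = mcΔT = 494 × 0.128 × 26
= 1644.03 J

1644.03 J


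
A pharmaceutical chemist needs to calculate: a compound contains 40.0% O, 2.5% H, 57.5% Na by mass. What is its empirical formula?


Assume 100 g sample. Moles of each element:
  O: 40.0/16.0 = 2.5 mol
  H: 2.5/1.008 = 2.48 mol
  Na: 57.5/22.99 = 2.501 mol
Divide by smallest (2.48):
  O: 2.5/2.48 = 1.01
  H: 2.48/2.48 = 1.0
  Na: 2.501/2.48 = 1.01
Empirical formula: NaOH

NaOH


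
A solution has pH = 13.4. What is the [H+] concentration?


[H+] = 10^(-pH) = 10^(-13.4)
= 3.98×10^-14 M

3.98×10^-14 M


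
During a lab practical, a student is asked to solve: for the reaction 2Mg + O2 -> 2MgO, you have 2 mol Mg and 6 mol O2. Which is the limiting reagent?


Mole ratio available / coefficient:
  Mg: 2/2 = 1.000
  O2: 6/1 = 6.000
Smaller ratio is limiting.

Mg


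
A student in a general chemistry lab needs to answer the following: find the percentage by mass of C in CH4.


M(CH4) = 1×12.01 + 4×1.008 = 16.042 g/mol
Mass of C = 1 × 12.01 = 12.01 g/mol
% C = 12.01/16.042 × 100 = 74.87%

74.87%


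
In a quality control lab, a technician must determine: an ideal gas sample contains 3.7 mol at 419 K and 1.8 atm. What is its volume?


PV = nRT  (R = 0.08206 L·atm/(mol·K))
V = nRT/P = 3.7×0.08206×419/1.8
= 70.676 L

70.676 L


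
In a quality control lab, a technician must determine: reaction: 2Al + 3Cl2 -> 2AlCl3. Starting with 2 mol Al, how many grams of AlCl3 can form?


Mole ratio AlCl3:Al = 2:2
n(AlCl3) = 2 × 2/2 = 2.000 mol
mass = 2.000 × 133.33 = 266.66 g

266.66 g


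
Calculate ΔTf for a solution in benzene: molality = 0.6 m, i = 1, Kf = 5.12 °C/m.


ΔTf = Kf × m × i
= 5.12 × 0.6 × 1
= 3.072 °C

3.072 °C


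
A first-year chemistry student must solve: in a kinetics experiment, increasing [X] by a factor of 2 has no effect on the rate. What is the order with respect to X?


rate ∝ [X]^n
rate ∝ [X]^0
Order in X: 0

0


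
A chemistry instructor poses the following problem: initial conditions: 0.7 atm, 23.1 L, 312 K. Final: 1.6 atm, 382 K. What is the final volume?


P1V1/T1 = P2V2/T2
V2 = P1V1T2/(T1P2)
= 0.7×23.1×382/(312×1.6)
= 12.374 L

12.374 L


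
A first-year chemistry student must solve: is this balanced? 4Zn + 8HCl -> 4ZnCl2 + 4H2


Equation: 4Zn + 8HCl -> 4ZnCl2 + 4H2
Check atoms: Cl: 8=8, H: 8=8, Zn: 4=4
Balanced

Yes, balanced


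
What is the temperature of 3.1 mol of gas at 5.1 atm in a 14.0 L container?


PV = nRT  (R = 0.08206 L·atm/(mol·K))
T = PV/(nR) = 5.1×14.0/(3.1×0.08206)
= 71.40/0.254386
= 280.68 K

280.68 K


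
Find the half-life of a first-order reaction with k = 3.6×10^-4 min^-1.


t½ = ln2/k = 0.693147/(3.6×10^-4 min^-1)
= 1925 min

1925 min


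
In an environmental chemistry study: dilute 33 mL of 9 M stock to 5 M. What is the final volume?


C1V1 = C2V2
9 × 33 = 5 × V2
V2 = 297/5 = 59.4 mL

59.4 mL


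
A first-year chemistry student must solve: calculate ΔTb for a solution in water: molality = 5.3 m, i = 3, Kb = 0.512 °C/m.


ΔTb = Kb × m × i
= 0.512 × 5.3 × 3
= 8.1408 °C

8.1408 °C


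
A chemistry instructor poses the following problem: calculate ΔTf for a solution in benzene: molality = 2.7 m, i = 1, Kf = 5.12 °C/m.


ΔTf = Kf × m × i
= 5.12 × 2.7 × 1
= 13.824 °C

13.824 °C


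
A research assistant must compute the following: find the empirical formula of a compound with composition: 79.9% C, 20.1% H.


Assume 100 g sample. Moles of each element:
  C: 79.9/12.01 = 6.653 mol
  H: 20.1/1.008 = 19.94 mol
Divide by smallest (6.653):
  C: 6.653/6.653 = 1.0
  H: 19.94/6.653 = 3.0
Empirical formula: CH3

CH3


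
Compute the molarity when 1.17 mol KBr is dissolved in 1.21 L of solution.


M = n/V = 1.17/1.21 = 0.967 mol/L

0.967 M


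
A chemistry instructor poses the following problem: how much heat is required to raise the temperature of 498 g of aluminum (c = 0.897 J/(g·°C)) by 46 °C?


q = mcΔT = 498 × 0.897 × 46
= 20548.48 J

20548.48 J


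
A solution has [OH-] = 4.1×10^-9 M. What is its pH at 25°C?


pOH = -log10([OH-]) = -log10(4.1×10^-9)
= 9 - log10(4.1) = 8.39
pH = 14 - pOH = 14 - 8.39 = 5.61

5.61


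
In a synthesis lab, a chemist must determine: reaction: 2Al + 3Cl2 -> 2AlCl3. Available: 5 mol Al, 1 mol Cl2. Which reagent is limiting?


Mole ratio available / coefficient:
  Al: 5/2 = 2.500
  Cl2: 1/3 = 0.333
Smaller ratio is limiting.

Cl2


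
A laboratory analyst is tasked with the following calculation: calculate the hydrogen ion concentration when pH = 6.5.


[H+] = 10^(-pH) = 10^(-6.5)
= 3.16×10^-7 M

3.16×10^-7 M


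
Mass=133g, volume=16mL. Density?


ρ = mass/volume
= 133/16
= 8.312 g/mL

8.312 g/mL


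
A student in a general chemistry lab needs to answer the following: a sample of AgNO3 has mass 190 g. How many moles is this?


M(AgNO3) = 169.88 g/mol
n = mass/M = 190/169.88 = 1.1184 mol

1.1184 mol


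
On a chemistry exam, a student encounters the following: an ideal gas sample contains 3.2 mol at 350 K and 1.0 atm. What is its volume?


PV = nRT  (R = 0.08206 L·atm/(mol·K))
V = nRT/P = 3.2×0.08206×350/1.0
= 91.907 L

91.907 L


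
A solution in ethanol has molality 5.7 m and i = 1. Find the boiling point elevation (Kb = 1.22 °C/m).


ΔTb = Kb × m × i
= 1.22 × 5.7 × 1
= 6.954 °C

6.954 °C


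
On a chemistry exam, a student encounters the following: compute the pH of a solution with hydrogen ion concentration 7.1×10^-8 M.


pH = -log10([H+]) = -log10(7.1×10^-8)
= 8 - log10(7.1)
= 8 - 0.85
= 7.15

7.15


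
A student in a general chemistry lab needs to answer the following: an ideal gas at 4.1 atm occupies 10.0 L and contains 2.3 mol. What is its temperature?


PV = nRT  (R = 0.08206 L·atm/(mol·K))
T = PV/(nR) = 4.1×10.0/(2.3×0.08206)
= 41.00/0.188738
= 217.23 K

217.23 K


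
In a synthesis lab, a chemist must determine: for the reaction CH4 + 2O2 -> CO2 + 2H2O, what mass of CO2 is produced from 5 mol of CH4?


Mole ratio CO2:CH4 = 1:1
n(CO2) = 5 × 1/1 = 5.000 mol
mass = 5.000 × 44.01 = 220.05 g

220.05 g


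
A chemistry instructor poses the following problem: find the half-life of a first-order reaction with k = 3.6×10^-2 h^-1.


t½ = ln2/k = 0.693147/(3.6×10^-2 h^-1)
= 19.25 h

19.25 h


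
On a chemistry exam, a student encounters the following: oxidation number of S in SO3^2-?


x + 3(-2) = -2, so x = +4
Oxidation number: +4

+4


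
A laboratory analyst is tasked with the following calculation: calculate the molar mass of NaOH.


M(NaOH) = 1×22.99 + 1×16.0 + 1×1.008
= 22.99 + 16.0 + 1.01
= 40.0 g/mol

40.0 g/mol


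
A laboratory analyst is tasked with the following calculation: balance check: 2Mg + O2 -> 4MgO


Equation: 2Mg + O2 -> 4MgO
Check atoms: Mg: 2≠4, O: 2≠4
Not balanced

No, not balanced


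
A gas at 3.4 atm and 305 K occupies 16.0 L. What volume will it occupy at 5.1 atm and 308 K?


P1V1/T1 = P2V2/T2
V2 = P1V1T2/(T1P2)
= 3.4×16.0×308/(305×5.1)
= 10.772 L

10.772 L


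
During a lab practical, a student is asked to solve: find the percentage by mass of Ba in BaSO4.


M(BaSO4) = 1×137.33 + 1×32.07 + 4×16.0 = 233.40 g/mol
Mass of Ba = 1 × 137.33 = 137.33 g/mol
% Ba = 137.33/233.40 × 100 = 58.84%

58.84%


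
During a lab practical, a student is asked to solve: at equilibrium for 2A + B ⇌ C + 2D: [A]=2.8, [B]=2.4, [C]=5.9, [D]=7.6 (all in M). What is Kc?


Kc = [C][D]^2/([A]^2[B])
= (5.9^1 × 7.6^2)/(2.8^2 × 2.4^1)
= 340.784/18.816
= 18.11

18.11


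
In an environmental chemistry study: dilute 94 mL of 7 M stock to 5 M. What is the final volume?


C1V1 = C2V2
7 × 94 = 5 × V2
V2 = 658/5 = 131.6 mL

131.6 mL


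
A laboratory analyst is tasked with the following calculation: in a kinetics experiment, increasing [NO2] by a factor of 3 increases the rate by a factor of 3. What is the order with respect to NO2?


rate ∝ [NO2]^n
3^n = 3 → n = 1
Order in NO2: 1

1


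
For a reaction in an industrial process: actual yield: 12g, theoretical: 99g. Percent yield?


% yield = actual/theoretical × 100
= 12/99 × 100
= 12.12%

12.12%


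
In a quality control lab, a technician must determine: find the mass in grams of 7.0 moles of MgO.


M(MgO) = 40.31 g/mol
mass = n × M = 7.0 × 40.31 = 282.17 g

282.17 g


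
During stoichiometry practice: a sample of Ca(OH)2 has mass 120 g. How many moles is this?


M(Ca(OH)2) = 74.1 g/mol
n = mass/M = 120/74.1 = 1.6194 mol

1.6194 mol


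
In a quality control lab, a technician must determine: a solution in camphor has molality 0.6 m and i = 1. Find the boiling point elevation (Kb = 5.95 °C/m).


ΔTb = Kb × m × i
= 5.95 × 0.6 × 1
= 3.57 °C

3.57 °C


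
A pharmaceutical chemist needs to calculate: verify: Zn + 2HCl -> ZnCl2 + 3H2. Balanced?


Equation: Zn + 2HCl -> ZnCl2 + 3H2
Check atoms: Cl: 2=2, H: 2≠6, Zn: 1=1
Not balanced

No, not balanced


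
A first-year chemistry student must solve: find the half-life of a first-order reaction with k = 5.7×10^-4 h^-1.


t½ = ln2/k = 0.693147/(5.7×10^-4 h^-1)
= 1216 h

1216 h


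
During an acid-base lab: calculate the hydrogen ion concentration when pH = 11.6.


[H+] = 10^(-pH) = 10^(-11.6)
= 2.51×10^-12 M

2.51×10^-12 M


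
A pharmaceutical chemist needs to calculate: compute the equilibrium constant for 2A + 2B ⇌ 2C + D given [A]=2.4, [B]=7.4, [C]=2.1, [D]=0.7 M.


Kc = [C]^2[D]/([A]^2[B]^2)
= (2.1^2 × 0.7^1)/(2.4^2 × 7.4^2)
= 3.087/315.4176
= 0.009787

0.009787


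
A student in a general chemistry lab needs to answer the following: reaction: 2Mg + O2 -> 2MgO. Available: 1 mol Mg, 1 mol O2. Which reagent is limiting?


Mole ratio available / coefficient:
  Mg: 1/2 = 0.500
  O2: 1/1 = 1.000
Smaller ratio is limiting.

Mg


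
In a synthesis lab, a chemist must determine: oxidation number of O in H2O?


O is usually -2
Oxidation number: -2

-2


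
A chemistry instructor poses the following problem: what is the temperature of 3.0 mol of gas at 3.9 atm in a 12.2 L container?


PV = nRT  (R = 0.08206 L·atm/(mol·K))
T = PV/(nR) = 3.9×12.2/(3.0×0.08206)
= 47.58/0.246180
= 193.27 K

193.27 K


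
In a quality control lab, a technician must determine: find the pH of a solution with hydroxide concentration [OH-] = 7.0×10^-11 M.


pOH = -log10([OH-]) = -log10(7.0×10^-11)
= 11 - log10(7.0) = 10.15
pH = 14 - pOH = 14 - 10.15 = 3.85

3.85


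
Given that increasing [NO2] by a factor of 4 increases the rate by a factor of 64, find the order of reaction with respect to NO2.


rate ∝ [NO2]^n
4^n = 64 → n = 3
Order in NO2: 3

3


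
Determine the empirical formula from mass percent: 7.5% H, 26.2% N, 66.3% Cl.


Assume 100 g sample. Moles of each element:
  H: 7.5/1.008 = 7.44 mol
  N: 26.2/14.01 = 1.87 mol
  Cl: 66.3/35.45 = 1.87 mol
Divide by smallest (1.87):
  H: 7.44/1.87 = 3.98
  N: 1.87/1.87 = 1.0
  Cl: 1.87/1.87 = 1.0
Empirical formula: NH4Cl

NH4Cl


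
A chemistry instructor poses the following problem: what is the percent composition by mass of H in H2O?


M(H2O) = 2×1.008 + 1×16.0 = 18.016 g/mol
Mass of H = 2 × 1.008 = 2.016 g/mol
% H = 2.016/18.016 × 100 = 11.19%

11.19%


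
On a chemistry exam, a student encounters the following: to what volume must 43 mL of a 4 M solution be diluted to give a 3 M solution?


C1V1 = C2V2
4 × 43 = 3 × V2
V2 = 172/3 = 57.33 mL

57.33 mL


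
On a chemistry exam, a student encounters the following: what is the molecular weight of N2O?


M(N2O) = 2×14.01 + 1×16.0
= 28.02 + 16.0
= 44.02 g/mol

44.02 g/mol


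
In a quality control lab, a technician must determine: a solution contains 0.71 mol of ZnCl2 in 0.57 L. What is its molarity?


M = n/V = 0.71/0.57 = 1.246 mol/L

1.246 M


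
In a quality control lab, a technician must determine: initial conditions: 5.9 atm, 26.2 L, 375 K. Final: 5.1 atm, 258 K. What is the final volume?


P1V1/T1 = P2V2/T2
V2 = P1V1T2/(T1P2)
= 5.9×26.2×258/(375×5.1)
= 20.853 L

20.853 L


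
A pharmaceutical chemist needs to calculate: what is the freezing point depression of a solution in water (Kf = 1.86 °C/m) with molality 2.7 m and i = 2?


ΔTf = Kf × m × i
= 1.86 × 2.7 × 2
= 10.044 °C

10.044 °C


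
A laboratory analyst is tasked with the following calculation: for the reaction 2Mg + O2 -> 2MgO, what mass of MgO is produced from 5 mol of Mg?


Mole ratio MgO:Mg = 2:2
n(MgO) = 5 × 2/2 = 5.000 mol
mass = 5.000 × 40.31 = 201.55 g

201.55 g


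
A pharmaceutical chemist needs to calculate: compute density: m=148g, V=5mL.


ρ = mass/volume
= 148/5
= 29.6 g/mL

29.6 g/mL


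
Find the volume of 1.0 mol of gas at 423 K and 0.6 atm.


PV = nRT  (R = 0.08206 L·atm/(mol·K))
V = nRT/P = 1.0×0.08206×423/0.6
= 57.852 L

57.852 L


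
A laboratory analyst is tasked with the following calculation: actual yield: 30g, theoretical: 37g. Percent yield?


% yield = actual/theoretical × 100
= 30/37 × 100
= 81.08%

81.08%


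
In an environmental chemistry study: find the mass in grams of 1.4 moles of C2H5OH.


M(C2H5OH) = 46.07 g/mol
mass = n × M = 1.4 × 46.07 = 64.50 g

64.50 g


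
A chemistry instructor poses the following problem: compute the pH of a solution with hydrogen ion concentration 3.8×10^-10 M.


pH = -log10([H+]) = -log10(3.8×10^-10)
= 10 - log10(3.8)
= 10 - 0.58
= 9.42

9.42


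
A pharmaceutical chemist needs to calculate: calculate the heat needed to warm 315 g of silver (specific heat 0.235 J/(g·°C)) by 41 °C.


q = mcΔT = 315 × 0.235 × 41
= 3035.03 J

3035.03 J


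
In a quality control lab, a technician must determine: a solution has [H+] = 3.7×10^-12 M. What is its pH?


pH = -log10([H+]) = -log10(3.7×10^-12)
= 12 - log10(3.7)
= 12 - 0.57
= 11.43

11.43


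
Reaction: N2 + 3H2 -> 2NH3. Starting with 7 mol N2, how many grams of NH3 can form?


Mole ratio NH3:N2 = 2:1
n(NH3) = 7 × 2/1 = 14.000 mol
mass = 14.000 × 17.03 = 238.42 g

238.42 g


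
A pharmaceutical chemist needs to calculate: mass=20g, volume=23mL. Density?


ρ = mass/volume
= 20/23
= 0.87 g/mL

0.87 g/mL


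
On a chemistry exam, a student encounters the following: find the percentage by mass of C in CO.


M(CO) = 1×12.01 + 1×16.0 = 28.01 g/mol
Mass of C = 1 × 12.01 = 12.01 g/mol
% C = 12.01/28.01 × 100 = 42.88%

42.88%


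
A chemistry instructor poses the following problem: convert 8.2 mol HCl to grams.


M(HCl) = 36.46 g/mol
mass = n × M = 8.2 × 36.46 = 298.97 g

298.97 g


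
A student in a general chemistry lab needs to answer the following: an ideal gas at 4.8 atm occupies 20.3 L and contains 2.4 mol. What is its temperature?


PV = nRT  (R = 0.08206 L·atm/(mol·K))
T = PV/(nR) = 4.8×20.3/(2.4×0.08206)
= 97.44/0.196944
= 494.76 K

494.76 K


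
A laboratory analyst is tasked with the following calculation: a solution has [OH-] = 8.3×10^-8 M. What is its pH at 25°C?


pOH = -log10([OH-]) = -log10(8.3×10^-8)
= 8 - log10(8.3) = 7.08
pH = 14 - pOH = 14 - 7.08 = 6.92

6.92


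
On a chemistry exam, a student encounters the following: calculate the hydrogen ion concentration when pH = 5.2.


[H+] = 10^(-pH) = 10^(-5.2)
= 6.31×10^-6 M

6.31×10^-6 M


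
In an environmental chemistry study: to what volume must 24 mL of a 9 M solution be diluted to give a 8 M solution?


C1V1 = C2V2
9 × 24 = 8 × V2
V2 = 216/8 = 27.0 mL

27.0 mL


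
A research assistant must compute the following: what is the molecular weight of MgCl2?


M(MgCl2) = 1×24.31 + 2×35.45
= 24.31 + 70.9
= 95.21 g/mol

95.21 g/mol


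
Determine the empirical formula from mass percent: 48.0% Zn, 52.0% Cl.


Assume 100 g sample. Moles of each element:
  Zn: 48.0/65.38 = 0.734 mol
  Cl: 52.0/35.45 = 1.467 mol
Divide by smallest (0.734):
  Zn: 0.734/0.734 = 1.0
  Cl: 1.467/0.734 = 2.0
Empirical formula: ZnCl2

ZnCl2


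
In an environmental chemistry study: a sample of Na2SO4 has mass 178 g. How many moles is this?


M(Na2SO4) = 142.05 g/mol
n = mass/M = 178/142.05 = 1.2531 mol

1.2531 mol


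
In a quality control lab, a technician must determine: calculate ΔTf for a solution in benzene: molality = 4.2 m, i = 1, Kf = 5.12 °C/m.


ΔTf = Kf × m × i
= 5.12 × 4.2 × 1
= 21.504 °C

21.504 °C


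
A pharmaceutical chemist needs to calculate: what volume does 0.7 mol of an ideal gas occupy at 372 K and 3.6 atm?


PV = nRT  (R = 0.08206 L·atm/(mol·K))
V = nRT/P = 0.7×0.08206×372/3.6
= 5.936 L

5.936 L


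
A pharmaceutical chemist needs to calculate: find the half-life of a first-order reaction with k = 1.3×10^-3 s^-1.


t½ = ln2/k = 0.693147/(1.3×10^-3 s^-1)
= 533.2 s

533.2 s


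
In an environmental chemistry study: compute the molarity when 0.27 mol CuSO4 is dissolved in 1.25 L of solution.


M = n/V = 0.27/1.25 = 0.216 mol/L

0.216 M


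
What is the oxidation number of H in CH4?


H is +1 with nonmetals
Oxidation number: +1

+1


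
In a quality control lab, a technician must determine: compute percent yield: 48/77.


% yield = actual/theoretical × 100
= 48/77 × 100
= 62.34%

62.34%


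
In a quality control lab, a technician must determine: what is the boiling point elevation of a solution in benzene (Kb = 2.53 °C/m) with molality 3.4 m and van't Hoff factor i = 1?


ΔTb = Kb × m × i
= 2.53 × 3.4 × 1
= 8.602 °C

8.602 °C


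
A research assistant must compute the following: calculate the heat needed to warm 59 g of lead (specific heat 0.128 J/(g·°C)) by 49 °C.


q = mcΔT = 59 × 0.128 × 49
= 370.05 J

370.05 J


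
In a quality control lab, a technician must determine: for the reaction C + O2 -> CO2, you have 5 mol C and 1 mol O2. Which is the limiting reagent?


Mole ratio available / coefficient:
  C: 5/1 = 5.000
  O2: 1/1 = 1.000
Smaller ratio is limiting.

O2


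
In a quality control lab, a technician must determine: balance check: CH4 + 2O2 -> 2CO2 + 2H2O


Equation: CH4 + 2O2 -> 2CO2 + 2H2O
Check atoms: C: 1≠2, H: 4=4, O: 4≠6
Not balanced

No, not balanced


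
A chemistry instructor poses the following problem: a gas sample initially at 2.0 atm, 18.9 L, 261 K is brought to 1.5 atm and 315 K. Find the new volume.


P1V1/T1 = P2V2/T2
V2 = P1V1T2/(T1P2)
= 2.0×18.9×315/(261×1.5)
= 30.414 L

30.414 L


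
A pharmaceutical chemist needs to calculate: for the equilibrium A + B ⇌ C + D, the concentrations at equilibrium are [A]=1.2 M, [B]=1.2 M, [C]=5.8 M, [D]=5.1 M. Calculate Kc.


Kc = [C][D]/([A][B])
= (5.8^1 × 5.1^1)/(1.2^1 × 1.2^1)
= 29.58/1.44
= 20.54

20.54


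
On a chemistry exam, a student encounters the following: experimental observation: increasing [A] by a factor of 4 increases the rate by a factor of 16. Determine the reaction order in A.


rate ∝ [A]^n
4^n = 16 → n = 2
Order in A: 2

2


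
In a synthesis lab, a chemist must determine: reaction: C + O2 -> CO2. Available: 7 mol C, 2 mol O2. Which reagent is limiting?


Mole ratio available / coefficient:
  C: 7/1 = 7.000
  O2: 2/1 = 2.000
Smaller ratio is limiting.

O2


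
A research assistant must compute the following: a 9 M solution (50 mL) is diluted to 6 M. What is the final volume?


C1V1 = C2V2
9 × 50 = 6 × V2
V2 = 450/6 = 75.0 mL

75.0 mL


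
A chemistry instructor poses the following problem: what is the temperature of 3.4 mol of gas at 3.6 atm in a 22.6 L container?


PV = nRT  (R = 0.08206 L·atm/(mol·K))
T = PV/(nR) = 3.6×22.6/(3.4×0.08206)
= 81.36/0.279004
= 291.61 K

291.61 K


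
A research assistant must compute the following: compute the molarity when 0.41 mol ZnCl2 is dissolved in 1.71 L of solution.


M = n/V = 0.41/1.71 = 0.240 mol/L

0.240 M


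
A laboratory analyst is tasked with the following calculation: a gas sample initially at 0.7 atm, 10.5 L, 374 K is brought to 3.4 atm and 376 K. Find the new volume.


P1V1/T1 = P2V2/T2
V2 = P1V1T2/(T1P2)
= 0.7×10.5×376/(374×3.4)
= 2.173 L

2.173 L


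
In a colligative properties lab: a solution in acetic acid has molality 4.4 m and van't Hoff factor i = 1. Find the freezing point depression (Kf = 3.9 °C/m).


ΔTf = Kf × m × i
= 3.9 × 4.4 × 1
= 17.16 °C

17.16 °C


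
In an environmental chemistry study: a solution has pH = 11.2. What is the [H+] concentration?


[H+] = 10^(-pH) = 10^(-11.2)
= 6.31×10^-12 M

6.31×10^-12 M


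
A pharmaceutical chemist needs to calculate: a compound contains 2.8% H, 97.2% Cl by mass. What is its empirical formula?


Assume 100 g sample. Moles of each element:
  H: 2.8/1.008 = 2.778 mol
  Cl: 97.2/35.45 = 2.742 mol
Divide by smallest (2.742):
  H: 2.778/2.742 = 1.01
  Cl: 2.742/2.742 = 1.0
Empirical formula: HCl

HCl


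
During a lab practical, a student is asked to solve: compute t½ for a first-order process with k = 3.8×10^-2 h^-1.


t½ = ln2/k = 0.693147/(3.8×10^-2 h^-1)
= 18.24 h

18.24 h


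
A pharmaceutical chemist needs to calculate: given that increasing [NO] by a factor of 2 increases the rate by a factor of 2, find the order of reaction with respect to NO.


rate ∝ [NO]^n
2^n = 2 → n = 1
Order in NO: 1

1


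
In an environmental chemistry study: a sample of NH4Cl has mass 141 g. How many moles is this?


M(NH4Cl) = 53.49 g/mol
n = mass/M = 141/53.49 = 2.636 mol

2.636 mol


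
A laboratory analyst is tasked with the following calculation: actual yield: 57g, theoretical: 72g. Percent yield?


% yield = actual/theoretical × 100
= 57/72 × 100
= 79.17%

79.17%


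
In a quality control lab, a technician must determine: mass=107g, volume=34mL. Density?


ρ = mass/volume
= 107/34
= 3.147 g/mL

3.147 g/mL


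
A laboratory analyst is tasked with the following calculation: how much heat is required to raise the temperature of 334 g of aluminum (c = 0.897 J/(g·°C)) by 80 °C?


q = mcΔT = 334 × 0.897 × 80
= 23967.84 J

23967.84 J


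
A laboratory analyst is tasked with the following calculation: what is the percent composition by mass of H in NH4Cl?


M(NH4Cl) = 1×14.01 + 4×1.008 + 1×35.45 = 53.492 g/mol
Mass of H = 4 × 1.008 = 4.032 g/mol
% H = 4.032/53.492 × 100 = 7.54%

7.54%


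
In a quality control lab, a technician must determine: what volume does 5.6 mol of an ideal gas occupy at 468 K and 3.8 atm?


PV = nRT  (R = 0.08206 L·atm/(mol·K))
V = nRT/P = 5.6×0.08206×468/3.8
= 56.595 L

56.595 L


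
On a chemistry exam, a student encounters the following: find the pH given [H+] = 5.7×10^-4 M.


pH = -log10([H+]) = -log10(5.7×10^-4)
= 4 - log10(5.7)
= 4 - 0.76
= 3.24

3.24


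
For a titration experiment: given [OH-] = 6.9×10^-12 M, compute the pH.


pOH = -log10([OH-]) = -log10(6.9×10^-12)
= 12 - log10(6.9) = 11.16
pH = 14 - pOH = 14 - 11.16 = 2.84

2.84


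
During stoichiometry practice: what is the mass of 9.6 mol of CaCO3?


M(CaCO3) = 100.09 g/mol
mass = n × M = 9.6 × 100.09 = 960.86 g

960.86 g


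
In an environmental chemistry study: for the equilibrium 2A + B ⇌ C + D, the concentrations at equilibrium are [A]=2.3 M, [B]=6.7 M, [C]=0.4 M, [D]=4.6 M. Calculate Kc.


Kc = [C][D]/([A]^2[B])
= (0.4^1 × 4.6^1)/(2.3^2 × 6.7^1)
= 1.84/35.443
= 0.05191

0.05191


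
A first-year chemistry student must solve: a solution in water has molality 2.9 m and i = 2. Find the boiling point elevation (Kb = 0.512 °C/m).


ΔTb = Kb × m × i
= 0.512 × 2.9 × 2
= 2.9696 °C

2.9696 °C


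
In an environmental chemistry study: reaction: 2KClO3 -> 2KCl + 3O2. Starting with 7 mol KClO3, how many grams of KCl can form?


Mole ratio KCl:KClO3 = 2:2
n(KCl) = 7 × 2/2 = 7.000 mol
mass = 7.000 × 74.55 = 521.85 g

521.85 g


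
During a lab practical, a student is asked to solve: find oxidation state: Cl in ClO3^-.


x + 3(-2) = -1, so x = +5
Oxidation number: +5

+5


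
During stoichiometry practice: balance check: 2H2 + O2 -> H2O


Equation: 2H2 + O2 -> H2O
Check atoms: H: 4≠2, O: 2≠1
Not balanced

No, not balanced


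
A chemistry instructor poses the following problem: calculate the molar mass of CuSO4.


M(CuSO4) = 1×63.55 + 1×32.07 + 4×16.0
= 63.55 + 32.07 + 64.0
= 159.62 g/mol

159.62 g/mol


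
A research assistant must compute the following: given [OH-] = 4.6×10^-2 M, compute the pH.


pOH = -log10([OH-]) = -log10(4.6×10^-2)
= 2 - log10(4.6) = 1.34
pH = 14 - pOH = 14 - 1.34 = 12.66

12.66


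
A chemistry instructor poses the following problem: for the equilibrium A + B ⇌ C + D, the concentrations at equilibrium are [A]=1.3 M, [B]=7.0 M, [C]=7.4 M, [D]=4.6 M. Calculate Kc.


Kc = [C][D]/([A][B])
= (7.4^1 × 4.6^1)/(1.3^1 × 7.0^1)
= 34.04/9.1
= 3.741

3.741


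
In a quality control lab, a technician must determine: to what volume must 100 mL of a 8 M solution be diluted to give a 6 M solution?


C1V1 = C2V2
8 × 100 = 6 × V2
V2 = 800/6 = 133.33 mL

133.33 mL


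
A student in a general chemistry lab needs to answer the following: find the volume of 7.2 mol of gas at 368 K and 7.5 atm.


PV = nRT  (R = 0.08206 L·atm/(mol·K))
V = nRT/P = 7.2×0.08206×368/7.5
= 28.99 L

28.99 L


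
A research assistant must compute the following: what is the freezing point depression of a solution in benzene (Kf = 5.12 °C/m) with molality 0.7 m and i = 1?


ΔTf = Kf × m × i
= 5.12 × 0.7 × 1
= 3.584 °C

3.584 °C


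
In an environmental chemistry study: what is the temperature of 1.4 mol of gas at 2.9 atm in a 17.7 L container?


PV = nRT  (R = 0.08206 L·atm/(mol·K))
T = PV/(nR) = 2.9×17.7/(1.4×0.08206)
= 51.33/0.114884
= 446.80 K

446.80 K


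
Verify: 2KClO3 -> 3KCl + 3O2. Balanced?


Equation: 2KClO3 -> 3KCl + 3O2
Check atoms: Cl: 2≠3, K: 2≠3, O: 6=6
Not balanced

No, not balanced


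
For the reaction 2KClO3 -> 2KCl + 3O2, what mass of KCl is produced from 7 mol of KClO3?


Mole ratio KCl:KClO3 = 2:2
n(KCl) = 7 × 2/2 = 7.000 mol
mass = 7.000 × 74.55 = 521.85 g

521.85 g


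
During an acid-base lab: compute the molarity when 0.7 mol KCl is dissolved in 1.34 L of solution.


M = n/V = 0.7/1.34 = 0.522 mol/L

0.522 M


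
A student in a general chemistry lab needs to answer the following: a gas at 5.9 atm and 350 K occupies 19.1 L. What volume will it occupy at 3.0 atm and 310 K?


P1V1/T1 = P2V2/T2
V2 = P1V1T2/(T1P2)
= 5.9×19.1×310/(350×3.0)
= 33.27 L

33.27 L


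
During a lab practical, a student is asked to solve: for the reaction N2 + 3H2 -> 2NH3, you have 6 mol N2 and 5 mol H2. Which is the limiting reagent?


Mole ratio available / coefficient:
  N2: 6/1 = 6.000
  H2: 5/3 = 1.667
Smaller ratio is limiting.

H2


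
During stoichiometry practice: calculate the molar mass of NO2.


M(NO2) = 1×14.01 + 2×16.0
= 14.01 + 32.0
= 46.01 g/mol

46.01 g/mol


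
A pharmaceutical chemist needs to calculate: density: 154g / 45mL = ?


ρ = mass/volume
= 154/45
= 3.422 g/mL

3.422 g/mL


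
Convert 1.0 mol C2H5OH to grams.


M(C2H5OH) = 46.07 g/mol
mass = n × M = 1.0 × 46.07 = 46.07 g

46.07 g


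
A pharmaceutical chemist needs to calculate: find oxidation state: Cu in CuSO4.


Sulfate is -2, so Cu = +2
Oxidation number: +2

+2


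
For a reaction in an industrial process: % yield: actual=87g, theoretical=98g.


% yield = actual/theoretical × 100
= 87/98 × 100
= 88.78%

88.78%


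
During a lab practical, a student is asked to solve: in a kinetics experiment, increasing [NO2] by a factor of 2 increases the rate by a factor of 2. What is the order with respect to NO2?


rate ∝ [NO2]^n
2^n = 2 → n = 1
Order in NO2: 1

1


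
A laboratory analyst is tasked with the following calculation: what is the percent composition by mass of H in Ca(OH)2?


M(Ca(OH)2) = 1×40.08 + 2×16.0 + 2×1.008 = 74.096 g/mol
Mass of H = 2 × 1.008 = 2.016 g/mol
% H = 2.016/74.096 × 100 = 2.72%

2.72%


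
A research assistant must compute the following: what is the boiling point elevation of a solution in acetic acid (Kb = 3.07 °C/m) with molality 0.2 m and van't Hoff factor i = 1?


ΔTb = Kb × m × i
= 3.07 × 0.2 × 1
= 0.614 °C

0.614 °C


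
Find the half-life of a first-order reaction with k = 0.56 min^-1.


t½ = ln2/k = 0.693147/(0.56 min^-1)
= 1.238 min

1.238 min


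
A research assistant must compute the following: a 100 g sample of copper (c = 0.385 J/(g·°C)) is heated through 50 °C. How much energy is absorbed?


q = mcΔT = 100 × 0.385 × 50
= 1925.00 J

1925.00 J


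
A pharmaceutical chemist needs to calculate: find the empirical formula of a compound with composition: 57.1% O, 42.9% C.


Assume 100 g sample. Moles of each element:
  O: 57.1/16.0 = 3.569 mol
  C: 42.9/12.01 = 3.572 mol
Divide by smallest (3.569):
  O: 3.569/3.569 = 1.0
  C: 3.572/3.569 = 1.0
Empirical formula: CO

CO


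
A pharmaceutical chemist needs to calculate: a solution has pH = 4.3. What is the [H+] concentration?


[H+] = 10^(-pH) = 10^(-4.3)
= 5.01×10^-5 M

5.01×10^-5 M


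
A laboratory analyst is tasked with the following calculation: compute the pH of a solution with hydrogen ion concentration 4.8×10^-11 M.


pH = -log10([H+]) = -log10(4.8×10^-11)
= 11 - log10(4.8)
= 11 - 0.68
= 10.32

10.32


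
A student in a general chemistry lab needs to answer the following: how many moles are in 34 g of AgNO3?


M(AgNO3) = 169.88 g/mol
n = mass/M = 34/169.88 = 0.2001 mol

0.2001 mol


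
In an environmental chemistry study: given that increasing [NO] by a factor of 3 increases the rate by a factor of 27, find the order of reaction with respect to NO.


rate ∝ [NO]^n
3^n = 27 → n = 3
Order in NO: 3

3


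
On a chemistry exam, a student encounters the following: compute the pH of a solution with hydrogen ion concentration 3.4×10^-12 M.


pH = -log10([H+]) = -log10(3.4×10^-12)
= 12 - log10(3.4)
= 12 - 0.53
= 11.47

11.47


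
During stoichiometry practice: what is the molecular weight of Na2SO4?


M(Na2SO4) = 2×22.99 + 1×32.07 + 4×16.0
= 45.98 + 32.07 + 64.0
= 142.05 g/mol

142.05 g/mol


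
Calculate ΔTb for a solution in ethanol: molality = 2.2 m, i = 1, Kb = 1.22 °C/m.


ΔTb = Kb × m × i
= 1.22 × 2.2 × 1
= 2.684 °C

2.684 °C


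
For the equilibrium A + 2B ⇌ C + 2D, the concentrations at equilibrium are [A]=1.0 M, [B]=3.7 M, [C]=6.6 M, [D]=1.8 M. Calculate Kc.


Kc = [C][D]^2/([A][B]^2)
= (6.6^1 × 1.8^2)/(1.0^1 × 3.7^2)
= 21.384/13.69
= 1.562

1.562


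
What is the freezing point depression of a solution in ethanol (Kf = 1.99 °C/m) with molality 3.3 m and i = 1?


ΔTf = Kf × m × i
= 1.99 × 3.3 × 1
= 6.567 °C

6.567 °C


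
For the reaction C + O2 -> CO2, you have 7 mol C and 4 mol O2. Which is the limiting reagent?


Mole ratio available / coefficient:
  C: 7/1 = 7.000
  O2: 4/1 = 4.000
Smaller ratio is limiting.

O2


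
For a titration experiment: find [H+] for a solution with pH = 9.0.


[H+] = 10^(-pH) = 10^(-9.0)
= 1.0×10^-9 M

1.0×10^-9 M


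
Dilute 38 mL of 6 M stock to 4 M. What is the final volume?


C1V1 = C2V2
6 × 38 = 4 × V2
V2 = 228/4 = 57.0 mL

57.0 mL


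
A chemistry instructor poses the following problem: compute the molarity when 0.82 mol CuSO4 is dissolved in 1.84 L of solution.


M = n/V = 0.82/1.84 = 0.446 mol/L

0.446 M


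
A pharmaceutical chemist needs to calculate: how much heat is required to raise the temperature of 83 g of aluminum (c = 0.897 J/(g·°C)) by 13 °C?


q = mcΔT = 83 × 0.897 × 13
= 967.86 J

967.86 J


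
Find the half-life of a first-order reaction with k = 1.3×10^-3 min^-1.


t½ = ln2/k = 0.693147/(1.3×10^-3 min^-1)
= 533.2 min

533.2 min


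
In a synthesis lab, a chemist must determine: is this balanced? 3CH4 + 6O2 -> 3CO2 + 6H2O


Equation: 3CH4 + 6O2 -> 3CO2 + 6H2O
Check atoms: C: 3=3, H: 12=12, O: 12=12
Balanced

Yes, balanced


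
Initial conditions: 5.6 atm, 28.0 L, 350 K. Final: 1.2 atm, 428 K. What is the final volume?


P1V1/T1 = P2V2/T2
V2 = P1V1T2/(T1P2)
= 5.6×28.0×428/(350×1.2)
= 159.787 L

159.787 L


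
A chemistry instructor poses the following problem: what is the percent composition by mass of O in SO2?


M(SO2) = 1×32.07 + 2×16.0 = 64.07 g/mol
Mass of O = 2 × 16.0 = 32.00 g/mol
% O = 32.00/64.07 × 100 = 49.95%

49.95%


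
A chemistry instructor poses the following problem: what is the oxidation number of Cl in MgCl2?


halide: -1
Oxidation number: -1

-1
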